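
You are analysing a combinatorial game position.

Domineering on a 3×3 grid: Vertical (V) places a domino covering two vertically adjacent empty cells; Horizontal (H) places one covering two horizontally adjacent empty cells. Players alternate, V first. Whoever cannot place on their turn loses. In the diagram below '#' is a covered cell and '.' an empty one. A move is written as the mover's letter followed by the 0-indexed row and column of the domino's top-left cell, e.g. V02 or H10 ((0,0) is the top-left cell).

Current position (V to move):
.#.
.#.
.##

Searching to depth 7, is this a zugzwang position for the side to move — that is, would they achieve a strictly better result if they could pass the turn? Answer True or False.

ply 1, V at .#./.#./.## | V00=+1→##./##./.##*; V02=+1→.##/.##/.##; V10=+1→.#./##./###
ply 2: ##./##./.## is terminal -1 (H); from .#./.#./.## depth 7
if V skipped the turn, H would face:
~ ply 1: .#./.#./.## is terminal -1 (H); from .#./.#./.## depth 7
compare (V): move=+1 vs pass=+1

zugzwang(.#./.#./.##, V) = False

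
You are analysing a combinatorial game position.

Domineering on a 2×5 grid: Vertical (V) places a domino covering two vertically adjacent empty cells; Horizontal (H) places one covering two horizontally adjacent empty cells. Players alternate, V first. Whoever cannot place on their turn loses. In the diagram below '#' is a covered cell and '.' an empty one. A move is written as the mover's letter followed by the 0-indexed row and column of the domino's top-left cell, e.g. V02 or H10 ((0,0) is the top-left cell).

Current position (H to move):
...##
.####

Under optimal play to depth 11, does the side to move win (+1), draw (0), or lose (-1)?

p1 H@[...##/.####]: H00[##.##/.####]+1* H01[.####/.####]-1
p2 V@[##.##/.####] terminal -1; root [...##/.####] d11

value(...##/.####, H) = +1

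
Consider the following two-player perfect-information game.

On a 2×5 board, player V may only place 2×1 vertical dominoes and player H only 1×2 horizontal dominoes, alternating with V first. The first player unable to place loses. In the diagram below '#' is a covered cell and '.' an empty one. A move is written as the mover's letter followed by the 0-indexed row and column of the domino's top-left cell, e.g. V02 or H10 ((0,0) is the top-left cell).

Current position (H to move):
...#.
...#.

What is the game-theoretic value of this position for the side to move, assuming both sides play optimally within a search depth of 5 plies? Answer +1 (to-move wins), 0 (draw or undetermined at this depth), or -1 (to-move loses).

value(...#./...#., H) = -1

p1 H@[...#./...#.]: H00[##.#./...#.]-1* H01[.###./...#.]-1 H10[...#./##.#.]-1 H11[...#./.###.]-1
p2 V@[##.#./...#.]: V02[####./..##.]+1* V04[##.##/...##]-1
p3 H@[####./..##.]: H10[####./####.]-1*
p4 V@[####./####.]: V04[#####/#####]+1*
p5 H@[#####/#####] terminal -1; root [...#./...#.] d5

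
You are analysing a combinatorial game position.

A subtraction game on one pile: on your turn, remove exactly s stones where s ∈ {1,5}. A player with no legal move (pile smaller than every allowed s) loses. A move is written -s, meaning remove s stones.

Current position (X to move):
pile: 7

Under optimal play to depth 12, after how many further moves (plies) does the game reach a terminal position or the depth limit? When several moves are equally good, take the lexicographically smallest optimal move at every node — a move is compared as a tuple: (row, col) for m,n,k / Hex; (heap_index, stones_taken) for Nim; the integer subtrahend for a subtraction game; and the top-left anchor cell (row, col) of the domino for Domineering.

p1 X@[7]: -1[6]+1* -5[2]+1
p2 O@[6]: -1[5]-1* -5[1]-1
p3 X@[5]: -1[4]+1* -5[0]+1
p4 O@[4]: -1[3]-1*
p5 X@[3]: -1[2]+1*
p6 O@[2]: -1[1]-1*
p7 X@[1]: -1[0]+1*
p8 O@[0] terminal -1; root [7] d12

PV length from [7]: 7 plies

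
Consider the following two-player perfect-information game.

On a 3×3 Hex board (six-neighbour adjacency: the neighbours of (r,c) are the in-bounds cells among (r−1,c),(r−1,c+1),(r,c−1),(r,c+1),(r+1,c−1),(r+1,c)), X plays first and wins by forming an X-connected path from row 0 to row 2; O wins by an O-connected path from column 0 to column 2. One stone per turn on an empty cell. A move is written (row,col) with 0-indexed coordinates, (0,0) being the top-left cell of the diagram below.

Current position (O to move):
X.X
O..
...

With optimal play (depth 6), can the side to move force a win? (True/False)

[X.X/O../...] O move#1: (0,1):-1/XOX/O../..., (1,1):-1/X.X/OO./..., (1,2):-1/X.X/O.O/..., (2,0):-1/X.X/O../O.., (2,1):+1/X.X/O../.O.*, (2,2):-1/X.X/O../..O
[X.X/O../.O.] X move#2: (0,1):-1/XXX/O../.O.*, (1,1):-1/X.X/OX./.O., (1,2):-1/X.X/O.X/.O., (2,0):-1/X.X/O../XO., (2,2):-1/X.X/O../.OX
[XXX/O../.O.] O move#3: (1,1):+1/XXX/OO./.O.*, (1,2):+1/XXX/O.O/.O., (2,0):+1/XXX/O../OO., (2,2):+1/XXX/O../.OO
[XXX/OO./.O.] X move#4: (1,2):-1/XXX/OOX/.O.*, (2,0):-1/XXX/OO./XO., (2,2):-1/XXX/OO./.OX
[XXX/OOX/.O.] O move#5: (2,0):-1/XXX/OOX/OO., (2,2):+1/XXX/OOX/.OO*
[XXX/OOX/.OO] end (terminal -1, X#6); searched X.X/O../... to 6

O winning at [X.X/O../...]: True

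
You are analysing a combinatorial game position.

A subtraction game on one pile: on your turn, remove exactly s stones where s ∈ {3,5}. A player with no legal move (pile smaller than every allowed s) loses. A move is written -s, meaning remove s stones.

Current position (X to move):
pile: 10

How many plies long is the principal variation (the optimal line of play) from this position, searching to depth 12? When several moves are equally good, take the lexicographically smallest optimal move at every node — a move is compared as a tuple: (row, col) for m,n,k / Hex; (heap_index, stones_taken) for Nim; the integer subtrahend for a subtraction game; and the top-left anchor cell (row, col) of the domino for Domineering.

PV length from [10]: 2 plies

ply 1, X at 10 | -3=-1→7*; -5=-1→5
ply 2, O at 7 | -3=-1→4; -5=+1→2*
ply 3: 2 is terminal -1 (X); from 10 depth 12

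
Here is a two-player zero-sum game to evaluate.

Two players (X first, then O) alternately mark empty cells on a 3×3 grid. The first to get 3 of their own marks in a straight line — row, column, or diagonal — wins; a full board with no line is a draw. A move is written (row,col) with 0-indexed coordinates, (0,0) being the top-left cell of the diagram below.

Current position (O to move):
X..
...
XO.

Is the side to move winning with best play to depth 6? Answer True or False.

O winning at [X../.../XO.]: False

ply 1, O at X../.../XO. | (0,1)=-1→XO./.../XO.*; (0,2)=-1→X.O/.../XO.; (1,0)=-1→X../O../XO.; (1,1)=-1→X../.O./XO.; (1,2)=-1→X../..O/XO.; (2,2)=-1→X../.../XOO
ply 2, X at XO./.../XO. | (0,2)=-1→XOX/.../XO.; (1,0)=+1→XO./X../XO.*; (1,1)=+1→XO./.X./XO.; (1,2)=-1→XO./..X/XO.; (2,2)=-1→XO./.../XOX
ply 3: XO./X../XO. is terminal -1 (O); from X../.../XO. depth 6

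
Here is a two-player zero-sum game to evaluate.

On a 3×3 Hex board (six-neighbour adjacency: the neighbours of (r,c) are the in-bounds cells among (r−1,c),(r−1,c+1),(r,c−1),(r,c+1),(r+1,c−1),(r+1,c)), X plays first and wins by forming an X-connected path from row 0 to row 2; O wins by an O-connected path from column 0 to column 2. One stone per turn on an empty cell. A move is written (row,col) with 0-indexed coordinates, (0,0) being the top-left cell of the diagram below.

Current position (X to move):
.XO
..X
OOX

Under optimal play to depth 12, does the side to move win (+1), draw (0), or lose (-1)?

[.XO/..X/OOX] X move#1: (0,0):-1/XXO/..X/OOX, (1,0):-1/.XO/X.X/OOX, (1,1):+1/.XO/.XX/OOX*
[.XO/.XX/OOX] end (terminal -1, O#2); searched .XO/..X/OOX to 12

value(.XO/..X/OOX, X) = +1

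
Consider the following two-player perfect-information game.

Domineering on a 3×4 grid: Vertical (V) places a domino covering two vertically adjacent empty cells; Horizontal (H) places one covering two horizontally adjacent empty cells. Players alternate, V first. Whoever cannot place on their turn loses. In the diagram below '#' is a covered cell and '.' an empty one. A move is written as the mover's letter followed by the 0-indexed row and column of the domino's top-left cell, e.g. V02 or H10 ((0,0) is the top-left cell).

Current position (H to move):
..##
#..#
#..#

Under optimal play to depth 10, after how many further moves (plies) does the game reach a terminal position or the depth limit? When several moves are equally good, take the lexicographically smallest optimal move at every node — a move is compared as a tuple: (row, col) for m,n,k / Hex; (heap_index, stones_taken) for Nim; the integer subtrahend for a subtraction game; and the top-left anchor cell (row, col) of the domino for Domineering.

PV length from [..##/#..#/#..#]: 1 ply

p1 H@[..##/#..#/#..#]: H00[####/#..#/#..#]-1 H11[..##/####/#..#]+1* H21[..##/#..#/####]-1
p2 V@[..##/####/#..#] terminal -1; root [..##/#..#/#..#] d10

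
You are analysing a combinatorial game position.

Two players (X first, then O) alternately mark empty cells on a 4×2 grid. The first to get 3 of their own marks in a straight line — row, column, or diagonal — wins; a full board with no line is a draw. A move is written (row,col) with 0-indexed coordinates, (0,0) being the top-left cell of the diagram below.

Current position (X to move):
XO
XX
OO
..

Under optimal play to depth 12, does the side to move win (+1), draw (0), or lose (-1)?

value(XO/XX/OO/.., X) = 0

p1 X@[XO/XX/OO/..]: (3,0)[XO/XX/OO/X.]+0* (3,1)[XO/XX/OO/.X]+0
p2 O@[XO/XX/OO/X.]: (3,1)[XO/XX/OO/XO]+0*
p3 X@[XO/XX/OO/XO] terminal +0; root [XO/XX/OO/..] d12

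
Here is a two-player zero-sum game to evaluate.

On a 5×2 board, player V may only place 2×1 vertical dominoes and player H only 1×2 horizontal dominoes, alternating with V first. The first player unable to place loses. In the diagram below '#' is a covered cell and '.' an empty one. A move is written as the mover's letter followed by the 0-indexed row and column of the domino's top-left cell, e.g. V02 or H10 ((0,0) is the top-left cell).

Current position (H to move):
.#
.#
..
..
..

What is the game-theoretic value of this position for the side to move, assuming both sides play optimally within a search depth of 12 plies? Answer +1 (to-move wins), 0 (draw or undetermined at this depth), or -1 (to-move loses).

value(.#/.#/../../.., H) = +1

ply 1, H at .#/.#/../../.. | H20=-1→.#/.#/##/../..; H30=+1→.#/.#/../##/..*; H40=-1→.#/.#/../../##
ply 2, V at .#/.#/../##/.. | V00=-1→##/##/../##/..*; V10=-1→.#/##/#./##/..
ply 3, H at ##/##/../##/.. | H20=+1→##/##/##/##/..*; H40=+1→##/##/../##/##
ply 4: ##/##/##/##/.. is terminal -1 (V); from .#/.#/../../.. depth 12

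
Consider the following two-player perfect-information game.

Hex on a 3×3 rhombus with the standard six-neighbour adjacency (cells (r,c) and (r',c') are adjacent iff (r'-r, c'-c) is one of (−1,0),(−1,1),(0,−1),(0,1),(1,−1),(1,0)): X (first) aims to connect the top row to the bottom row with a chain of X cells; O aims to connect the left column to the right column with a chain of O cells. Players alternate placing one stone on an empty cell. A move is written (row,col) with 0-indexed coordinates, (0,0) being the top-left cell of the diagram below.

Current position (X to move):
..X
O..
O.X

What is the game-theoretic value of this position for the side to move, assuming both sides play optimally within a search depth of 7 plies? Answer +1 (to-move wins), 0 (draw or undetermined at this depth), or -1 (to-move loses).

[..X/O../O.X] X move#1: (0,0):-1/X.X/O../O.X, (0,1):-1/.XX/O../O.X, (1,1):+1/..X/OX./O.X*, (1,2):+1/..X/O.X/O.X, (2,1):+1/..X/O../OXX
[..X/OX./O.X] O move#2: (0,0):-1/O.X/OX./O.X*, (0,1):-1/.OX/OX./O.X, (1,2):-1/..X/OXO/O.X, (2,1):-1/..X/OX./OOX
[O.X/OX./O.X] X move#3: (0,1):+1/OXX/OX./O.X*, (1,2):+1/O.X/OXX/O.X, (2,1):+1/O.X/OX./OXX
[OXX/OX./O.X] O move#4: (1,2):-1/OXX/OXO/O.X*, (2,1):-1/OXX/OX./OOX
[OXX/OXO/O.X] X move#5: (2,1):+1/OXX/OXO/OXX*
[OXX/OXO/OXX] end (terminal -1, O#6); searched ..X/O../O.X to 7

value(..X/O../O.X, X) = +1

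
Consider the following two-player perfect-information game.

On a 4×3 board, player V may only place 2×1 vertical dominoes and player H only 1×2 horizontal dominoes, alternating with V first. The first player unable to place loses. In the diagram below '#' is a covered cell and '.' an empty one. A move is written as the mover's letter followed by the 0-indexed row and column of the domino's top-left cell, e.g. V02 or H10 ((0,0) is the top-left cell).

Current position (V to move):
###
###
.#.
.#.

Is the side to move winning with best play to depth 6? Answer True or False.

p1 V@[###/###/.#./.#.]: V20[###/###/##./##.]+1* V22[###/###/.##/.##]+1
p2 H@[###/###/##./##.] terminal -1; root [###/###/.#./.#.] d6

V winning at [###/###/.#./.#.]: True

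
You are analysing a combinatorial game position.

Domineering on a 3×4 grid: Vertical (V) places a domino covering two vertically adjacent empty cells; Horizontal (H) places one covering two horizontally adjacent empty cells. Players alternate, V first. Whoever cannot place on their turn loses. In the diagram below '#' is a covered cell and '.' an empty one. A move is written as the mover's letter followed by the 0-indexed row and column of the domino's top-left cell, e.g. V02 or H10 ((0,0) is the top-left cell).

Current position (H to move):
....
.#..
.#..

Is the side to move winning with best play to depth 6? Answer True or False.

H winning at [..../.#../.#..]: True

p1 H@[..../.#../.#..]: H00[##../.#../.#..]-1 H01[.##./.#../.#..]-1 H02[..##/.#../.#..]-1 H12[..../.###/.#..]+1* H22[..../.#../.###]-1
p2 V@[..../.###/.#..]: V00[#.../####/.#..]-1* V10[..../####/##..]-1
p3 H@[#.../####/.#..]: H01[###./####/.#..]+1* H02[#.##/####/.#..]+1 H22[#.../####/.###]+1
p4 V@[###./####/.#..] terminal -1; root [..../.#../.#..] d6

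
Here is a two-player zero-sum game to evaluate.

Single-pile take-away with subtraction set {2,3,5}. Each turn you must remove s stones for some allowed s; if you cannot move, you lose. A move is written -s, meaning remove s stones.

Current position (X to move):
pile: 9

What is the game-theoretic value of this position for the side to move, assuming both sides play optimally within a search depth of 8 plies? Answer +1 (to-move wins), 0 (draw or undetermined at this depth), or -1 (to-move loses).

value(9, X) = +1

ply 1, X at 9 | -2=+1→7*; -3=-1→6; -5=-1→4
ply 2, O at 7 | -2=-1→5*; -3=-1→4; -5=-1→2
ply 3, X at 5 | -2=-1→3; -3=-1→2; -5=+1→0*
ply 4: 0 is terminal -1 (O); from 9 depth 8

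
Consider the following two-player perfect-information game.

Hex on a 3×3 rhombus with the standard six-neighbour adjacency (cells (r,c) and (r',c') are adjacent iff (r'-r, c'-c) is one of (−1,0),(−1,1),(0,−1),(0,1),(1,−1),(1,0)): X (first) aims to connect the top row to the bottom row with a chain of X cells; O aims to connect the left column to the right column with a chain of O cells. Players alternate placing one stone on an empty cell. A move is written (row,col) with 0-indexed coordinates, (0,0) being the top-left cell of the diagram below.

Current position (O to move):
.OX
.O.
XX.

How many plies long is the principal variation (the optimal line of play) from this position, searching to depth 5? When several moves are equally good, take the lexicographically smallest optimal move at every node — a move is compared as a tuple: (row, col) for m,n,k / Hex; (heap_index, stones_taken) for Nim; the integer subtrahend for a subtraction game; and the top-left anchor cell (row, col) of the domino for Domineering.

ply 1, O at .OX/.O./XX. | (0,0)=-1→OOX/.O./XX.; (1,0)=-1→.OX/OO./XX.; (1,2)=+1→.OX/.OO/XX.*; (2,2)=-1→.OX/.O./XXO
ply 2, X at .OX/.OO/XX. | (0,0)=-1→XOX/.OO/XX.*; (1,0)=-1→.OX/XOO/XX.; (2,2)=-1→.OX/.OO/XXX
ply 3, O at XOX/.OO/XX. | (1,0)=+1→XOX/OOO/XX.*; (2,2)=-1→XOX/.OO/XXO
ply 4: XOX/OOO/XX. is terminal -1 (X); from .OX/.O./XX. depth 5

PV length from [.OX/.O./XX.]: 3 plies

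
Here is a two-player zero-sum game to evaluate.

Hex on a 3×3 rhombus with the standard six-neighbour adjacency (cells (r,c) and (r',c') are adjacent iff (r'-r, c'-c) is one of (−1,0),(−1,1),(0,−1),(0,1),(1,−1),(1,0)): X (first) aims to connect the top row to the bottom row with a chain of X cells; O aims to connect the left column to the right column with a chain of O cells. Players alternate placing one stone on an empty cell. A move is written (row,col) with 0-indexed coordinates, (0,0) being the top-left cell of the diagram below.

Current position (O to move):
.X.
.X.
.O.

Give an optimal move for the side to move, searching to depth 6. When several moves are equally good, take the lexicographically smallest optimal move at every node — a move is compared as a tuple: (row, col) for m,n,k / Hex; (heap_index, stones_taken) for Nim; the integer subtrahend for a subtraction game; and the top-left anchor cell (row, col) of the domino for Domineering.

O's best at [.X./.X./.O.]: (2,0)

[.X./.X./.O.] O move#1: (0,0):-1/OX./.X./.O., (0,2):-1/.XO/.X./.O., (1,0):-1/.X./OX./.O., (1,2):-1/.X./.XO/.O., (2,0):+1/.X./.X./OO.*, (2,2):-1/.X./.X./.OO
[.X./.X./OO.] X move#2: (0,0):-1/XX./.X./OO.*, (0,2):-1/.XX/.X./OO., (1,0):-1/.X./XX./OO., (1,2):-1/.X./.XX/OO., (2,2):-1/.X./.X./OOX
[XX./.X./OO.] O move#3: (0,2):+1/XXO/.X./OO.*, (1,0):+1/XX./OX./OO., (1,2):+1/XX./.XO/OO., (2,2):+1/XX./.X./OOO
[XXO/.X./OO.] X move#4: (1,0):-1/XXO/XX./OO.*, (1,2):-1/XXO/.XX/OO., (2,2):-1/XXO/.X./OOX
[XXO/XX./OO.] O move#5: (1,2):+1/XXO/XXO/OO.*, (2,2):+1/XXO/XX./OOO
[XXO/XXO/OO.] end (terminal -1, X#6); searched .X./.X./.O. to 6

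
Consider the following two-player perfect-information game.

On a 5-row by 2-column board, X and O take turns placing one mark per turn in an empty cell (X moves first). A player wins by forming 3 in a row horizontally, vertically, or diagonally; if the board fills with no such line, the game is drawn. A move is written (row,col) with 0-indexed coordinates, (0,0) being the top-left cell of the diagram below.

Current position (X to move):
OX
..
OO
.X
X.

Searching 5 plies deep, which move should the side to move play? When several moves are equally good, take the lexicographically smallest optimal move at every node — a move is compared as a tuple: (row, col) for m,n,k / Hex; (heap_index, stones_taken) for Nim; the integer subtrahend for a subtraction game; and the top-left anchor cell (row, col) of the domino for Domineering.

p1 X@[OX/../OO/.X/X.]: (1,0)[OX/X./OO/.X/X.]+0* (1,1)[OX/.X/OO/.X/X.]-1 (3,0)[OX/../OO/XX/X.]-1 (4,1)[OX/../OO/.X/XX]-1
p2 O@[OX/X./OO/.X/X.]: (1,1)[OX/XO/OO/.X/X.]+0* (3,0)[OX/X./OO/OX/X.]+0 (4,1)[OX/X./OO/.X/XO]+0
p3 X@[OX/XO/OO/.X/X.]: (3,0)[OX/XO/OO/XX/X.]+0* (4,1)[OX/XO/OO/.X/XX]+0
p4 O@[OX/XO/OO/XX/X.]: (4,1)[OX/XO/OO/XX/XO]+0*
p5 X@[OX/XO/OO/XX/XO] terminal +0; root [OX/../OO/.X/X.] d5

X's best at [OX/../OO/.X/X.]: (1,0)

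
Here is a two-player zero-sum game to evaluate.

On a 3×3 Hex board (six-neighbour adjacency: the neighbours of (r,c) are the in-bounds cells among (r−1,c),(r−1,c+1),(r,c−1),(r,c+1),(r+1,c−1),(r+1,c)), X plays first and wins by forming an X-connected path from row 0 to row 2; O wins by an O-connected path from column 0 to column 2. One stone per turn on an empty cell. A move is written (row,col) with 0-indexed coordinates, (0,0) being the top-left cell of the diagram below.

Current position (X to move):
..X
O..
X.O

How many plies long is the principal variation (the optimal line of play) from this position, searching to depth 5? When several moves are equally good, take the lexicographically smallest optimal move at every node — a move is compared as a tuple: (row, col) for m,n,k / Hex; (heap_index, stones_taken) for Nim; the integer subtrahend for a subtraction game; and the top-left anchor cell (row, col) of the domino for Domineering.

PV length from [..X/O../X.O]: 1 ply

p1 X@[..X/O../X.O]: (0,0)[X.X/O../X.O]-1 (0,1)[.XX/O../X.O]-1 (1,1)[..X/OX./X.O]+1* (1,2)[..X/O.X/X.O]+1 (2,1)[..X/O../XXO]+1
p2 O@[..X/OX./X.O] terminal -1; root [..X/O../X.O] d5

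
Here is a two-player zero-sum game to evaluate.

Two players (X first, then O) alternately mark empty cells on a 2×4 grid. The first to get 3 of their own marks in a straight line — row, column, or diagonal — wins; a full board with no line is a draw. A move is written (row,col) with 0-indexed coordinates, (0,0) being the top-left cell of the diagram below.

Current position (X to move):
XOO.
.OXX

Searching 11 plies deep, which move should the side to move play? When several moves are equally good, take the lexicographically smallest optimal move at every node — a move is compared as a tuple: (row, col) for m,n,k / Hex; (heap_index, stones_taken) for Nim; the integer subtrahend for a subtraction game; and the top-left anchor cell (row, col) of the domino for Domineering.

[XOO./.OXX] X move#1: (0,3):+0/XOOX/.OXX*, (1,0):-1/XOO./XOXX
[XOOX/.OXX] O move#2: (1,0):+0/XOOX/OOXX*
[XOOX/OOXX] end (terminal +0, X#3); searched XOO./.OXX to 11

X's best at [XOO./.OXX]: (0,3)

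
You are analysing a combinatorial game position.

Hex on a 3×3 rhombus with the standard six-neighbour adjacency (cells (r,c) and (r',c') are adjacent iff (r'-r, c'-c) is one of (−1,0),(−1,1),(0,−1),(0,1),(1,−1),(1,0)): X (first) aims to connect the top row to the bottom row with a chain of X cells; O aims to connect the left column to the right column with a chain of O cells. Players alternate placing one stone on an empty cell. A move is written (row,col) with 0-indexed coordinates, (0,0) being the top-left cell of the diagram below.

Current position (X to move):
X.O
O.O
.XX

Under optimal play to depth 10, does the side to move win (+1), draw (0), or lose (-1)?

[X.O/O.O/.XX] X move#1: (0,1):-1/XXO/O.O/.XX*, (1,1):-1/X.O/OXO/.XX, (2,0):-1/X.O/O.O/XXX
[XXO/O.O/.XX] O move#2: (1,1):+1/XXO/OOO/.XX*, (2,0):-1/XXO/O.O/OXX
[XXO/OOO/.XX] end (terminal -1, X#3); searched X.O/O.O/.XX to 10

value(X.O/O.O/.XX, X) = -1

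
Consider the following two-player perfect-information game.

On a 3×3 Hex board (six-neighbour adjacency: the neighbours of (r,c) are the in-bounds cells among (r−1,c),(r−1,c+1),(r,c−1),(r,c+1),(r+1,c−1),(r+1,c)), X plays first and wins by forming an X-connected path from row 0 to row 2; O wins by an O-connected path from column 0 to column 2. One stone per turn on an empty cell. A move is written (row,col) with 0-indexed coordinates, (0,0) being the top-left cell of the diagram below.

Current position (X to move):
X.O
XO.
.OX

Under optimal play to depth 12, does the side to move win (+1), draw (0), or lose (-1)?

p1 X@[X.O/XO./.OX]: (0,1)[XXO/XO./.OX]-1 (1,2)[X.O/XOX/.OX]-1 (2,0)[X.O/XO./XOX]+1*
p2 O@[X.O/XO./XOX] terminal -1; root [X.O/XO./.OX] d12

value(X.O/XO./.OX, X) = +1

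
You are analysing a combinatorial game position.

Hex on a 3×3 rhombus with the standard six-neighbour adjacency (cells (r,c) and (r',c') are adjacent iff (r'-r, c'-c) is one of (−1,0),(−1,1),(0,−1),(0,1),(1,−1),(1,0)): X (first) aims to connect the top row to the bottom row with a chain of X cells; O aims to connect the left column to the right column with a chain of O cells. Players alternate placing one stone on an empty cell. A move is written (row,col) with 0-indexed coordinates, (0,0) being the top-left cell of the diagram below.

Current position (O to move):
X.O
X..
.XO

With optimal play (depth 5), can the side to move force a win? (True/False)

O winning at [X.O/X../.XO]: False

p1 O@[X.O/X../.XO]: (0,1)[XOO/X../.XO]-1* (1,1)[X.O/XO./.XO]-1 (1,2)[X.O/X.O/.XO]-1 (2,0)[X.O/X../OXO]-1
p2 X@[XOO/X../.XO]: (1,1)[XOO/XX./.XO]+1* (1,2)[XOO/X.X/.XO]+1 (2,0)[XOO/X../XXO]+1
p3 O@[XOO/XX./.XO] terminal -1; root [X.O/X../.XO] d5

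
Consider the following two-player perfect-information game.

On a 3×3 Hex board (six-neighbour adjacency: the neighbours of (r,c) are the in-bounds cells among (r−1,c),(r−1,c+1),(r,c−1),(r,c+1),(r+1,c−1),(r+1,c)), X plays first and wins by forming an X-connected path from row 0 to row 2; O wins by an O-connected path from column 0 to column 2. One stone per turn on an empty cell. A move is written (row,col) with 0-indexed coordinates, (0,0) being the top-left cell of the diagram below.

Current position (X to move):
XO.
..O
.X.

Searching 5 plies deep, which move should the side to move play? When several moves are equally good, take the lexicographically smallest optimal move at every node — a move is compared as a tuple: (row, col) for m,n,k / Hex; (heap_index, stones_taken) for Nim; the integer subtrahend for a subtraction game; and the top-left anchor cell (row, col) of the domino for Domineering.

[XO./..O/.X.] X move#1: (0,2):-1/XOX/..O/.X., (1,0):+1/XO./X.O/.X.*, (1,1):+1/XO./.XO/.X., (2,0):-1/XO./..O/XX., (2,2):-1/XO./..O/.XX
[XO./X.O/.X.] O move#2: (0,2):-1/XOO/X.O/.X.*, (1,1):-1/XO./XOO/.X., (2,0):-1/XO./X.O/OX., (2,2):-1/XO./X.O/.XO
[XOO/X.O/.X.] X move#3: (1,1):+1/XOO/XXO/.X.*, (2,0):+1/XOO/X.O/XX., (2,2):+1/XOO/X.O/.XX
[XOO/XXO/.X.] end (terminal -1, O#4); searched XO./..O/.X. to 5

X's best at [XO./..O/.X.]: (1,0)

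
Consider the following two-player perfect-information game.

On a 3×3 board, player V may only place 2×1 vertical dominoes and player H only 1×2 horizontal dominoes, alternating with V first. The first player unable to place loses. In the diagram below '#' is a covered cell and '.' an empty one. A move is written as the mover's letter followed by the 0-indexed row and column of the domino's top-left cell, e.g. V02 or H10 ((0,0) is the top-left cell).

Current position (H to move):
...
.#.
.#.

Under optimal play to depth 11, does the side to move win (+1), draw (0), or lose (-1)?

value(.../.#./.#., H) = -1

[.../.#./.#.] H move#1: H00:-1/##./.#./.#.*, H01:-1/.##/.#./.#.
[##./.#./.#.] V move#2: V02:+1/###/.##/.#.*, V10:+1/##./##./##., V12:+1/##./.##/.##
[###/.##/.#.] end (terminal -1, H#3); searched .../.#./.#. to 11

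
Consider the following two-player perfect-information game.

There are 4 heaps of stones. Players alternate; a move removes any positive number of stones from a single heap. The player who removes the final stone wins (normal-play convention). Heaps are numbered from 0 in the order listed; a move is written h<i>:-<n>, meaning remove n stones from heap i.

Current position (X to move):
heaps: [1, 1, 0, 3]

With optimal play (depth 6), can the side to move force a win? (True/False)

X winning at [(1,1,0,3)]: True

ply 1, X at (1,1,0,3) | h0:-1=-1→(0,1,0,3); h1:-1=-1→(1,0,0,3); h3:-1=-1→(1,1,0,2); h3:-2=-1→(1,1,0,1); h3:-3=+1→(1,1,0,0)*
ply 2, O at (1,1,0,0) | h0:-1=-1→(0,1,0,0)*; h1:-1=-1→(1,0,0,0)
ply 3, X at (0,1,0,0) | h1:-1=+1→(0,0,0,0)*
ply 4: (0,0,0,0) is terminal -1 (O); from (1,1,0,3) depth 6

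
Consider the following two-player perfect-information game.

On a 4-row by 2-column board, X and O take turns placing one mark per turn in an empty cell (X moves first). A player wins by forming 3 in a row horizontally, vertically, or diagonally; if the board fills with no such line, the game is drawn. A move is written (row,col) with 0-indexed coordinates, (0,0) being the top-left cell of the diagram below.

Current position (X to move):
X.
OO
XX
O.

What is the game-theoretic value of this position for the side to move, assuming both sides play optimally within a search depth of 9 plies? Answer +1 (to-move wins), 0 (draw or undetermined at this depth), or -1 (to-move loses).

p1 X@[X./OO/XX/O.]: (0,1)[XX/OO/XX/O.]+0* (3,1)[X./OO/XX/OX]+0
p2 O@[XX/OO/XX/O.]: (3,1)[XX/OO/XX/OO]+0*
p3 X@[XX/OO/XX/OO] terminal +0; root [X./OO/XX/O.] d9

value(X./OO/XX/O., X) = 0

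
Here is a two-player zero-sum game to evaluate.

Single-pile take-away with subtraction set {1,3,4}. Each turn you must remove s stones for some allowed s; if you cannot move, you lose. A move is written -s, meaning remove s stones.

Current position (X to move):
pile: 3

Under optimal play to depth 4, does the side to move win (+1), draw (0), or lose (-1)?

[3] X move#1: -1:+1/2*, -3:+1/0
[2] O move#2: -1:-1/1*
[1] X move#3: -1:+1/0*
[0] end (terminal -1, O#4); searched 3 to 4

value(3, X) = +1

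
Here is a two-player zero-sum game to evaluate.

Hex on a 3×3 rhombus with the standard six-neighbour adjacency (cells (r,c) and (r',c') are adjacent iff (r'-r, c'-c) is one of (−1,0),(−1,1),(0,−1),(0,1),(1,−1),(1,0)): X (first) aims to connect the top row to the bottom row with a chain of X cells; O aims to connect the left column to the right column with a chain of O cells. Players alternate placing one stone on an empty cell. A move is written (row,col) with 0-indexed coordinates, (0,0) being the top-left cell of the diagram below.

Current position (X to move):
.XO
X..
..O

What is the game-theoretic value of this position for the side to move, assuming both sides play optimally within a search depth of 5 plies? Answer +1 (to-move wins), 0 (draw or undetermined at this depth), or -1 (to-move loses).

value(.XO/X../..O, X) = +1

[.XO/X../..O] X move#1: (0,0):-1/XXO/X../..O, (1,1):+1/.XO/XX./..O*, (1,2):-1/.XO/X.X/..O, (2,0):+1/.XO/X../X.O, (2,1):+1/.XO/X../.XO
[.XO/XX./..O] O move#2: (0,0):-1/OXO/XX./..O*, (1,2):-1/.XO/XXO/..O, (2,0):-1/.XO/XX./O.O, (2,1):-1/.XO/XX./.OO
[OXO/XX./..O] X move#3: (1,2):+1/OXO/XXX/..O*, (2,0):+1/OXO/XX./X.O, (2,1):+1/OXO/XX./.XO
[OXO/XXX/..O] O move#4: (2,0):-1/OXO/XXX/O.O*, (2,1):-1/OXO/XXX/.OO
[OXO/XXX/O.O] X move#5: (2,1):+1/OXO/XXX/OXO*
[OXO/XXX/OXO] end (terminal -1, O#6); searched .XO/X../..O to 5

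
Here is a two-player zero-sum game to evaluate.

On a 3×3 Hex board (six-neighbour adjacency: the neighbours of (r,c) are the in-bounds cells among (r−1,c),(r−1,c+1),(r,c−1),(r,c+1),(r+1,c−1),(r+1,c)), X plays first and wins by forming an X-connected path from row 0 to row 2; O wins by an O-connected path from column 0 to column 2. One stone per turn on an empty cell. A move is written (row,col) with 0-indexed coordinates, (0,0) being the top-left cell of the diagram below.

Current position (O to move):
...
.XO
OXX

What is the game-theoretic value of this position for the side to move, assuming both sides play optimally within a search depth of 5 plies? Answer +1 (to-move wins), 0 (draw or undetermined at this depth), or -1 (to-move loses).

value(.../.XO/OXX, O) = -1

ply 1, O at .../.XO/OXX | (0,0)=-1→O../.XO/OXX*; (0,1)=-1→.O./.XO/OXX; (0,2)=-1→..O/.XO/OXX; (1,0)=-1→.../OXO/OXX
ply 2, X at O../.XO/OXX | (0,1)=+1→OX./.XO/OXX*; (0,2)=+1→O.X/.XO/OXX; (1,0)=+1→O../XXO/OXX
ply 3: OX./.XO/OXX is terminal -1 (O); from .../.XO/OXX depth 5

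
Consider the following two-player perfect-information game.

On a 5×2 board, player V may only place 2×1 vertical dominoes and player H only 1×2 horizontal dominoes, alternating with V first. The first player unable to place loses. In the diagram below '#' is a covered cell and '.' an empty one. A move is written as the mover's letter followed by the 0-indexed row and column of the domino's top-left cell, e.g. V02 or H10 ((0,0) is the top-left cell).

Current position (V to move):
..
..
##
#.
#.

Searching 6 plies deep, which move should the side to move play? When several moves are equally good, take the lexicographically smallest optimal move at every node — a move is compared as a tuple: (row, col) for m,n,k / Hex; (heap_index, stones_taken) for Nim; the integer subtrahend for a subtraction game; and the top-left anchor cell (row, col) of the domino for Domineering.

p1 V@[../../##/#./#.]: V00[#./#./##/#./#.]+1* V01[.#/.#/##/#./#.]+1 V31[../../##/##/##]-1
p2 H@[#./#./##/#./#.] terminal -1; root [../../##/#./#.] d6

V's best at [../../##/#./#.]: V00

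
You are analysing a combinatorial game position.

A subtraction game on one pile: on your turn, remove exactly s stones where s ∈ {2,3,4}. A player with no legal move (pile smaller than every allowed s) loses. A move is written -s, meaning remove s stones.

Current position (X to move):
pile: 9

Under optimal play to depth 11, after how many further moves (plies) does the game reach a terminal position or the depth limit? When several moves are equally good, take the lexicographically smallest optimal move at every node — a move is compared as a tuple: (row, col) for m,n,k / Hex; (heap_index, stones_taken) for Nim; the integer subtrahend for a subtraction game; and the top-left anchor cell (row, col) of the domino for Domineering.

PV length from [9]: 3 plies

ply 1, X at 9 | -2=+1→7*; -3=+1→6; -4=-1→5
ply 2, O at 7 | -2=-1→5*; -3=-1→4; -4=-1→3
ply 3, X at 5 | -2=-1→3; -3=-1→2; -4=+1→1*
ply 4: 1 is terminal -1 (O); from 9 depth 11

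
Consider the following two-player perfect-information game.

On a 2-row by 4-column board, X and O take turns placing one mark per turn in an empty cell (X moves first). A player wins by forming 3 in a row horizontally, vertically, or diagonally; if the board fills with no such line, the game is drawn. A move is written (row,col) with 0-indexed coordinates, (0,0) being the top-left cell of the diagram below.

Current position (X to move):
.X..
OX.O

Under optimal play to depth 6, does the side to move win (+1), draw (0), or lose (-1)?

value(.X../OX.O, X) = +1

p1 X@[.X../OX.O]: (0,0)[XX../OX.O]+0 (0,2)[.XX./OX.O]+1* (0,3)[.X.X/OX.O]+0 (1,2)[.X../OXXO]+0
p2 O@[.XX./OX.O]: (0,0)[OXX./OX.O]-1* (0,3)[.XXO/OX.O]-1 (1,2)[.XX./OXOO]-1
p3 X@[OXX./OX.O]: (0,3)[OXXX/OX.O]+1* (1,2)[OXX./OXXO]+0
p4 O@[OXXX/OX.O] terminal -1; root [.X../OX.O] d6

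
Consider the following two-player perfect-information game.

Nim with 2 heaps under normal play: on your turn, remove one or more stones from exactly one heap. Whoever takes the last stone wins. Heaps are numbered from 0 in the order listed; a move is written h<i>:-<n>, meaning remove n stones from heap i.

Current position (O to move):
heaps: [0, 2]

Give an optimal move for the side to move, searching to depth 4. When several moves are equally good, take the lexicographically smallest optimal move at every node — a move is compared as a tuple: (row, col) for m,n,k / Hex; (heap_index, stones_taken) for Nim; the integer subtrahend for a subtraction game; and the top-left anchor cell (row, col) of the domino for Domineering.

O's best at [(0,2)]: h1:-2

p1 O@[(0,2)]: h1:-1[(0,1)]-1 h1:-2[(0,0)]+1*
p2 X@[(0,0)] terminal -1; root [(0,2)] d4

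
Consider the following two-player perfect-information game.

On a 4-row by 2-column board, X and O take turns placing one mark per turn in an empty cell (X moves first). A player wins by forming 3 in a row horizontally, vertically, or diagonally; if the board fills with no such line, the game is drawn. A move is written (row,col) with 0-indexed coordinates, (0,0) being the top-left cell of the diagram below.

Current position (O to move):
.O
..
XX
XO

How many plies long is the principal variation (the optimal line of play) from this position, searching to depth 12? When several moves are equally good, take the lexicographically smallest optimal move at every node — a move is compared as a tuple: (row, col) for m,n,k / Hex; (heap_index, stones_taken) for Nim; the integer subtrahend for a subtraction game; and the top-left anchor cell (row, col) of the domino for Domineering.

[.O/../XX/XO] O move#1: (0,0):-1/OO/../XX/XO, (1,0):+0/.O/O./XX/XO*, (1,1):-1/.O/.O/XX/XO
[.O/O./XX/XO] X move#2: (0,0):+0/XO/O./XX/XO*, (1,1):+0/.O/OX/XX/XO
[XO/O./XX/XO] O move#3: (1,1):+0/XO/OO/XX/XO*
[XO/OO/XX/XO] end (terminal +0, X#4); searched .O/../XX/XO to 12

PV length from [.O/../XX/XO]: 3 plies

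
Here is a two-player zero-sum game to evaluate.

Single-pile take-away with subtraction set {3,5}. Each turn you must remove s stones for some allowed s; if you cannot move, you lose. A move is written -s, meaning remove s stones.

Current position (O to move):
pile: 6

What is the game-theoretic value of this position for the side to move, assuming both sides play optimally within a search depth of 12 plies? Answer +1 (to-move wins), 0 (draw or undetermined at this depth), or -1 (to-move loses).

value(6, O) = +1

p1 O@[6]: -3[3]-1 -5[1]+1*
p2 X@[1] terminal -1; root [6] d12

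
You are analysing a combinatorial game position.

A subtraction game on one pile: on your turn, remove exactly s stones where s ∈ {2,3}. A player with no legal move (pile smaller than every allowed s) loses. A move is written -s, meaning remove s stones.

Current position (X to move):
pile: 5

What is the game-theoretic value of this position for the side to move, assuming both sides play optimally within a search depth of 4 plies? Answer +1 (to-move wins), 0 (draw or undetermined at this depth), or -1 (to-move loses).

value(5, X) = -1

p1 X@[5]: -2[3]-1* -3[2]-1
p2 O@[3]: -2[1]+1* -3[0]+1
p3 X@[1] terminal -1; root [5] d4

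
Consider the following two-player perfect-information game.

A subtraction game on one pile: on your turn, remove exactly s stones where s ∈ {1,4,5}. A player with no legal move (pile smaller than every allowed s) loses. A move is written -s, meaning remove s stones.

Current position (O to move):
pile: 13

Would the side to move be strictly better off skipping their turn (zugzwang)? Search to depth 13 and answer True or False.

p1 O@[13]: -1[12]-1 -4[9]-1 -5[8]+1*
p2 X@[8]: -1[7]-1* -4[4]-1 -5[3]-1
p3 O@[7]: -1[6]-1 -4[3]-1 -5[2]+1*
p4 X@[2]: -1[1]-1*
p5 O@[1]: -1[0]+1*
p6 X@[0] terminal -1; root [13] d13
suppose O passes — search the same position with X to move:
pass> p1 X@[13]: -1[12]-1 -4[9]-1 -5[8]+1*
pass> p2 O@[8]: -1[7]-1* -4[4]-1 -5[3]-1
pass> p3 X@[7]: -1[6]-1 -4[3]-1 -5[2]+1*
pass> p4 O@[2]: -1[1]-1*
pass> p5 X@[1]: -1[0]+1*
pass> p6 O@[0] terminal -1; root [13] d13
for O: play +1, pass -1

zugzwang(13, O) = False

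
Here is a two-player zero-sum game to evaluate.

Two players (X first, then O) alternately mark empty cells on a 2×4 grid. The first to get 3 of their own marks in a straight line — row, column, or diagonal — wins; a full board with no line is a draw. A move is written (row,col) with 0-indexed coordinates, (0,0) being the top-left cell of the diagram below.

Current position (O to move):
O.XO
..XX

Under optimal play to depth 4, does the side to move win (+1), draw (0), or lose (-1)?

value(O.XO/..XX, O) = 0

p1 O@[O.XO/..XX]: (0,1)[OOXO/..XX]-1 (1,0)[O.XO/O.XX]-1 (1,1)[O.XO/.OXX]+0*
p2 X@[O.XO/.OXX]: (0,1)[OXXO/.OXX]+0* (1,0)[O.XO/XOXX]+0
p3 O@[OXXO/.OXX]: (1,0)[OXXO/OOXX]+0*
p4 X@[OXXO/OOXX] terminal +0; root [O.XO/..XX] d4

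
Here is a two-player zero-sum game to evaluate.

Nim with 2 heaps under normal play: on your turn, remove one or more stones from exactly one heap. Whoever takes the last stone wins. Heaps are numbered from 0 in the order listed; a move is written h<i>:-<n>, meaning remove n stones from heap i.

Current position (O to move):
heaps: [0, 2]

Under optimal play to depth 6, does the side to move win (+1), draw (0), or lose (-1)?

p1 O@[(0,2)]: h1:-1[(0,1)]-1 h1:-2[(0,0)]+1*
p2 X@[(0,0)] terminal -1; root [(0,2)] d6

value((0,2), O) = +1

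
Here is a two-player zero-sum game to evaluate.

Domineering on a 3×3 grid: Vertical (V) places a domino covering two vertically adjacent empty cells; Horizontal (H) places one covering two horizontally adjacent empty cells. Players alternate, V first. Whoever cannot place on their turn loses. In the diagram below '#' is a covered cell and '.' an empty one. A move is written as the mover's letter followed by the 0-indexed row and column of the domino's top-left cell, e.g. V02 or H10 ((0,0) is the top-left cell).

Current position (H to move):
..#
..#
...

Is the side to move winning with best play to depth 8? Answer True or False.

ply 1, H at ..#/..#/... | H00=-1→###/..#/...; H10=+1→..#/###/...*; H20=-1→..#/..#/##.; H21=-1→..#/..#/.##
ply 2: ..#/###/... is terminal -1 (V); from ..#/..#/... depth 8

H winning at [..#/..#/...]: True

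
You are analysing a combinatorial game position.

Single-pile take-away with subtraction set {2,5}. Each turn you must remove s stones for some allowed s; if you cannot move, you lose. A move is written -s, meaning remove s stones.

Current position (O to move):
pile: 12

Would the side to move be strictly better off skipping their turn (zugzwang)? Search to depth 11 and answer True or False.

[12] O move#1: -2:-1/10, -5:+1/7*
[7] X move#2: -2:-1/5*, -5:-1/2
[5] O move#3: -2:-1/3, -5:+1/0*
[0] end (terminal -1, X#4); searched 12 to 11
suppose O passes — search the same position with X to move:
pass> [12] X move#1: -2:-1/10, -5:+1/7*
pass> [7] O move#2: -2:-1/5*, -5:-1/2
pass> [5] X move#3: -2:-1/3, -5:+1/0*
pass> [0] end (terminal -1, O#4); searched 12 to 11
for O: play +1, pass -1

zugzwang(12, O) = False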